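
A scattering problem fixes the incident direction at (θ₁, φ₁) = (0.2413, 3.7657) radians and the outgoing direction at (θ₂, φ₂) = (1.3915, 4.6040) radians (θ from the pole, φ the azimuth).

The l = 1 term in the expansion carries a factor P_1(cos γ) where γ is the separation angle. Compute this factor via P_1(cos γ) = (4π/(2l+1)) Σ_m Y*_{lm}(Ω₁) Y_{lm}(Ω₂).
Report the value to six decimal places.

0.330411

Expand P_1 via completeness: Σ_{m} conj(Y_{1,m}) at Ω₁ times Y_{1,m} at Ω₂ —
  [-1]  conj(Y_{1,-1})(Ω₁) = -0.06700 - 0.04825j ; Y_{1,-1}(Ω₂) = -0.03678 + 0.33796j ; Δ = 0.01877 - 0.02087j
  [+0]  conj(Y_{1,0})(Ω₁) = 0.47445 + 0.00000j ; Y_{1,0}(Ω₂) = 0.08714 + 0.00000j ; Δ = 0.04134 + 0.00000j
  [+1]  conj(Y_{1,1})(Ω₁) = 0.06700 - 0.04825j ; Y_{1,1}(Ω₂) = 0.03678 + 0.33796j ; Δ = 0.01877 + 0.02087j
Σ over m = 0.07888 + 0.00000j; ×(4π/3) → 0.33041 + 0.00000j. Real part: 0.330411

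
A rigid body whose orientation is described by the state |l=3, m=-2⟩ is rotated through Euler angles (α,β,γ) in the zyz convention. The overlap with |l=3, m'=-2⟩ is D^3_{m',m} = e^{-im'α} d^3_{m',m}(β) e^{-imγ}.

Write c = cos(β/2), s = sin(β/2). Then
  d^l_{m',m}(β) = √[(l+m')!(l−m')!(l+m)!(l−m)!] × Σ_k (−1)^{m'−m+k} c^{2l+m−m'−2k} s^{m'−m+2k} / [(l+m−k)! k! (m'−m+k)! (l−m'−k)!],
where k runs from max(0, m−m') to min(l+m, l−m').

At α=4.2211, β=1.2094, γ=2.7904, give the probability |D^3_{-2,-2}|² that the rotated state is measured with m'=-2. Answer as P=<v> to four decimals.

P=0.1851

D^3_{-2,-2}(4.2211,1.2094,2.7904) = e^{-i·-2·4.2211}·d^3_{-2,-2}(1.2094)·e^{-i·-2·2.7904}. Compute d first:
With c≡cos(β/2)=0.822673 and s≡sin(β/2)=0.568515, N=[1·120·1·120]^{1/2}=120.000000
The bounds max(0,m−m')=0 and min(l+m,l−m')=1 give 2 terms
  k=0: (−1)^0·120.0000/(120)·0.8227^6·0.5685^0 = +0.310001
  k=1: (−1)^1·120.0000/(24)·0.8227^4·0.5685^2 = -0.740223
d^3_{-2,-2}(1.2094) = +0.310001 -0.740223 = -0.430223
|D^3_{-2,-2}|² = |d^3_{-2,-2}(β)|² = (-0.430223)² = 0.185091 (the z-rotation phases have unit modulus)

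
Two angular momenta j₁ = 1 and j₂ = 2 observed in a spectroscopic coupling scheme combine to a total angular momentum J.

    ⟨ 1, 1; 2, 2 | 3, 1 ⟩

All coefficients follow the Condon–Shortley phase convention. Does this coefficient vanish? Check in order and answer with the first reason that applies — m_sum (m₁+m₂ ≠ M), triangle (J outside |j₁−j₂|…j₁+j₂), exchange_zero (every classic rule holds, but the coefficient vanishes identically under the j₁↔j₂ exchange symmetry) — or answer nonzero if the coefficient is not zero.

m_sum

m-sum: m₁+m₂ = 1+2 = 3, M = 1  ✗ ⇒ coefficient is 0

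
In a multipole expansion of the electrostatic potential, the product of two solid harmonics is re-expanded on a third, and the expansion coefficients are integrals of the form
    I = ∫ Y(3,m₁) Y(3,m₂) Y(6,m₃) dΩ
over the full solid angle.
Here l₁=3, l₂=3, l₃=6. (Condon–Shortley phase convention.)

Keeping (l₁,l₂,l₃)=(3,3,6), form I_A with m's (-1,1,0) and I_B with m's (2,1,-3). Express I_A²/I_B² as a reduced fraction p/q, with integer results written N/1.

25/42

Same 3,3,6: normalisation and zero-m 3j drop out of the ratio.
A: Δ: 0! 6! 6! / 13! → 1/12012; sum: t=0:+1/2304 = 1/2304; 3j²(3 3 6; -1 1 0) = Δ·Π!·Σ² = 75/4004  (sign +1)
B: Δ: 0! 6! 6! / 13! → 1/12012; sum: t=0:+1/5760 = 1/5760; 3j²(3 3 6; 2 1 -3) = Δ·Π!·Σ² = 9/286  (sign -1)
I_A²/I_B² = (75/4004)/(9/286) = 25/42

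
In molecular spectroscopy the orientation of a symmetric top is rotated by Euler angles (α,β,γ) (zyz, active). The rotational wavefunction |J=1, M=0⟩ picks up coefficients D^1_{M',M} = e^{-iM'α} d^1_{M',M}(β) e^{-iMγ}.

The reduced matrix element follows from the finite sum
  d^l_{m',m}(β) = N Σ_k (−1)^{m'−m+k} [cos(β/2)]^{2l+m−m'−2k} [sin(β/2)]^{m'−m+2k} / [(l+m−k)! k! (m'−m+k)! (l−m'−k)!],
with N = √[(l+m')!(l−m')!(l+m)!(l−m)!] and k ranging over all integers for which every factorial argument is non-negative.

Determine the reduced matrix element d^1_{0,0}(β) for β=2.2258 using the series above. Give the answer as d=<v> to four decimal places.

d^1_{0,0}(β=2.2258) via the finite sum:
Half-angle: c=0.442062, s=0.896984. N=√(1·1·1·1)=1.000000
k∈{0,1} keeps every argument non-negative
  k=0: (−1)^0·1.0000/(1)·0.4421^2·0.8970^0 = +0.195419
  k=1: (−1)^1·1.0000/(1)·0.4421^0·0.8970^2 = -0.804581
d^1_{0,0}(2.2258) = +0.195419 -0.804581 = -0.609162

d=-0.6092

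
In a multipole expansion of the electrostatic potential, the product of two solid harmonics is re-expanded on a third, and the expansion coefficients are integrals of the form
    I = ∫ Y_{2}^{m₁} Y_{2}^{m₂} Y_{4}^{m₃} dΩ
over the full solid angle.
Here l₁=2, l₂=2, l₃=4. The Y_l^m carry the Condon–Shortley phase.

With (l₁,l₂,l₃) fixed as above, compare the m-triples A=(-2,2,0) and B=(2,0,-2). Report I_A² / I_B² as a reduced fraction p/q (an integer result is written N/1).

Same 2,2,4: normalisation and zero-m 3j drop out of the ratio.
A: Δ: 0! 4! 4! / 9! → 1/630; sum: t=0:+1/576 = 1/576; 3j²(2 2 4; -2 2 0) = Δ·Π!·Σ² = 1/630  (sign +1)
B: Δ: 0! 4! 4! / 9! → 1/630; sum: t=0:+1/96 = 1/96; 3j²(2 2 4; 2 0 -2) = Δ·Π!·Σ² = 1/42  (sign +1)
I_A²/I_B² = (1/630)/(1/42) = 1/15

1/15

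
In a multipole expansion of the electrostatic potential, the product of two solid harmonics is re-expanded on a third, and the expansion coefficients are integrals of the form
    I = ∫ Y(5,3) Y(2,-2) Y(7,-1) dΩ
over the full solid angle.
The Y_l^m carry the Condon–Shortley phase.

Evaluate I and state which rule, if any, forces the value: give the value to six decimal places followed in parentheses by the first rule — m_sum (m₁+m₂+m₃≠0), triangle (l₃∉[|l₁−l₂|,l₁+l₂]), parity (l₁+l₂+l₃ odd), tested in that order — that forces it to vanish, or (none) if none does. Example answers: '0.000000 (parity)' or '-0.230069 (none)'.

-0.043890 (none)

m-sum 0 ✓  L=14 even ✓  3≤7≤7 ✓
Π(2lᵢ+1) = 11×5×15 = 825
triangle coeff Δ(5,2,7) = 1/15015
Σ_t [0,0]: t=0:+1/57600 = 1/57600
(3j)²=21/715 [(5 2 7; 0 0 0)], sign=-1
Σ_t [0,0]: t=0:+1/1935360 = 1/1935360
(3j)²=1/1001 [(5 2 7; 3 -2 -1)], sign=+1
⇒ 4πI² = 45/1859
I = (-1)√(45/1859/(4π)) = -0.04388960
No selection rule forces the value: the integral is nonzero (none).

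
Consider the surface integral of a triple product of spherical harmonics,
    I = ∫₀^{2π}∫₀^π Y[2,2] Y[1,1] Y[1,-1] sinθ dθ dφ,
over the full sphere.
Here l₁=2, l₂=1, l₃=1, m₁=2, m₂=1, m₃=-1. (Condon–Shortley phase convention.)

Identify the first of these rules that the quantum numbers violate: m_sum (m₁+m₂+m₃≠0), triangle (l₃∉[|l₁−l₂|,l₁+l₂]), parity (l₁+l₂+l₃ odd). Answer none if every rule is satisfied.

Σmᵢ = 2  ✗
l₃∈[|l₁−l₂|,l₁+l₂]=[1,3], have l₃=1
Σlᵢ = 4 ⇒ even

m_sum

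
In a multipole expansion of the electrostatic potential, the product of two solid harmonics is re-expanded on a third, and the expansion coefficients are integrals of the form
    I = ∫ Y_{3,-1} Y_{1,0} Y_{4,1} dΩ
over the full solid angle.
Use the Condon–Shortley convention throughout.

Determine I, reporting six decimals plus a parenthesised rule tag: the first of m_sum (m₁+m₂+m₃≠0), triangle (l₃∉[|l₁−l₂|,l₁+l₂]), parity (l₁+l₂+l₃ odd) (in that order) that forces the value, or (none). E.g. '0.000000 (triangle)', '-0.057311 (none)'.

-0.238414 (none)

Rules hold: Σm=0, L=8 even, 2≤4≤4.
N = 7·3·9 = 189
Δ = 0!·6!·2!/9! = 1/252
Racah Σ t=0..0: t=0:+1/36 = 1/36
⇒ 3j(3 1 4; 0 0 0)² = 4/63, sgn +1
Racah Σ t=0..0: t=0:+1/48 = 1/48
⇒ 3j(3 1 4; -1 0 1)² = 5/84, sgn -1
4πI² = N·(3j₀)²·(3jₘ)² = 5/7
I = -1·√(0.714286/4π) = -0.23841361
No selection rule forces the value: the integral is nonzero (none).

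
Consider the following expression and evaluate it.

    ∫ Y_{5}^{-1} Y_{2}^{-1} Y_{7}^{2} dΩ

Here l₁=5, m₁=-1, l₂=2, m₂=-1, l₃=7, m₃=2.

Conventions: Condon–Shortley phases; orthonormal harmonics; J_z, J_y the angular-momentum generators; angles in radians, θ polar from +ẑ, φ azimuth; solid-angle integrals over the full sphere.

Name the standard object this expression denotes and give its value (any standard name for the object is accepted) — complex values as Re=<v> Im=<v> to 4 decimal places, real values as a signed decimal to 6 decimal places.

Gaunt coefficient, +0.232242

This is a Gaunt coefficient — the integral of a triple product of spherical harmonics over the sphere.
Rules hold: Σm=0, L=14 even, 3≤7≤7.
N = 11·5·15 = 825
Δ = 0!·10!·4!/15! = 1/15015
Racah Σ t=0..0: t=0:+1/57600 = 1/57600
⇒ 3j(5 2 7; 0 0 0)² = 21/715, sgn -1
Racah Σ t=0..0: t=0:+1/103680 = 1/103680
⇒ 3j(5 2 7; -1 -1 2)² = 4/143, sgn -1
4πI² = N·(3j₀)²·(3jₘ)² = 1260/1859
I = +1·√(0.677784/4π) = 0.23224194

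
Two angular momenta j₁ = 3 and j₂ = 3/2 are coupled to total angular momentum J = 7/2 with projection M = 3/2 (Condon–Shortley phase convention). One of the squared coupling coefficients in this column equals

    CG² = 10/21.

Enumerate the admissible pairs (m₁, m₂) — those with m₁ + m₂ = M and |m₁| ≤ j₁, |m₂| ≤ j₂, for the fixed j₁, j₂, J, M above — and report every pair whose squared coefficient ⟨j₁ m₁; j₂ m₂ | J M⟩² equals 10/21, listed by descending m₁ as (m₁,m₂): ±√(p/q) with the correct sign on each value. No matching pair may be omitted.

(0,3/2): −√(10/21)

Admissible pairs with m₁+m₂ = M = 3/2: (0,3/2), (1,1/2), (2,-1/2), (3,-3/2)
  (m₁,m₂)=(3,-3/2): CG² = 2/21, CG = +√(2/21)
  (m₁,m₂)=(2,-1/2): CG² = 3/7, CG = +√(3/7)
  (m₁,m₂)=(1,1/2): CG² = 0/1, CG = 0
  (m₁,m₂)=(0,3/2): CG² = 10/21, CG = −√(10/21)   ← matches the target
Pairs with CG² = 10/21: (0,3/2): −√(10/21)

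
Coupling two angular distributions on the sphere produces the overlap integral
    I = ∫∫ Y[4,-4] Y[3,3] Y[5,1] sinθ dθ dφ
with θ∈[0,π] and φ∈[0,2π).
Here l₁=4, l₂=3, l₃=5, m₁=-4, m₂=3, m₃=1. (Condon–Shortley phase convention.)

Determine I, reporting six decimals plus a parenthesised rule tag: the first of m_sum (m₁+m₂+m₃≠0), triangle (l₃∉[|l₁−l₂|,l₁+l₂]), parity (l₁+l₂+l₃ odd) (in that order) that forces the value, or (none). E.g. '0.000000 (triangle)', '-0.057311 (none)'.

0.050679 (none)

Checks pass: Σm=0; 12 even; l₃=5∈[1,7].
(2·4+1)(2·3+1)(2·5+1) = 693
Δ: 2! 6! 4! / 13! → 1/180180
sum: t=0:+1/576 t=1:−1/144 t=2:+1/576 = -1/288
3j²(4 3 5; 0 0 0) = Δ·Π!·Σ² = 20/1001  (sign +1)
sum: t=2:+1/34560 = 1/34560
3j²(4 3 5; -4 3 1) = Δ·Π!·Σ² = 1/429  (sign +1)
combine: 4πI² = 693·20/1001·1/429 = 60/1859
take √, sign +1: I = 0.05067935
No selection rule forces the value: the integral is nonzero (none).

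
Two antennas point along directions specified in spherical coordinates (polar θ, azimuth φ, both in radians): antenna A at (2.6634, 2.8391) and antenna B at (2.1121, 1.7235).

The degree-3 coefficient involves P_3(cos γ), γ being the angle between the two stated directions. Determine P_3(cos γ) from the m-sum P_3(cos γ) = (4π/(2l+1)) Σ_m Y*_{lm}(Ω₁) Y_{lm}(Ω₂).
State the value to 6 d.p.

Summing Y*_{l m}(θ₁,φ₁)·Y_{l m}(θ₂,φ₂) over m ∈ [−3, 3]; prefactor 4π/(2·3+1) = 1.795196:
  m=-3: Y*=(-0.025034, 0.032036)  Y=(0.116156, 0.235563)  product (-0.010454, -0.002176)
  m=-2: Y*=(-0.158038, 0.109280)  Y=(0.368883, -0.116298)  product (-0.045588, 0.058691)
  m=-1: Y*=(-0.417553, 0.130306)  Y=(-0.013795, -0.089636)  product (0.017440, 0.035630)
  m=+0: Y*=(-0.311833, -0.000000)  Y=(0.321602, 0.000000)  product (-0.100286, -0.000000)
  m=+1: Y*=(0.417553, 0.130306)  Y=(0.013795, -0.089636)  product (0.017440, -0.035630)
  m=+2: Y*=(-0.158038, -0.109280)  Y=(0.368883, 0.116298)  product (-0.045588, -0.058691)
  m=+3: Y*=(0.025034, 0.032036)  Y=(-0.116156, 0.235563)  product (-0.010454, 0.002176)
Total Σ_m = (-0.177491, 0.000000). Multiply by 1.795196: (-0.318632, 0.000000). P_3(cos γ) = -0.318632

-0.318632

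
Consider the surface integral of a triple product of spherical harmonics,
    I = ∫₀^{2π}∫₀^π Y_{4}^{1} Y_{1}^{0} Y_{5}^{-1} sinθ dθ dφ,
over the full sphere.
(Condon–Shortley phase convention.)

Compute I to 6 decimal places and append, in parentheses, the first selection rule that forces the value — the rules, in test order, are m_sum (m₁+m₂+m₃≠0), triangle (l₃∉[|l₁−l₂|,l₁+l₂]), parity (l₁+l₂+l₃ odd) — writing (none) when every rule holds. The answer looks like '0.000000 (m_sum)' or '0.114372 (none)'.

-0.240571 (none)

m-sum 0 ✓  L=10 even ✓  3≤5≤5 ✓
Π(2lᵢ+1) = 9×3×11 = 297
triangle coeff Δ(4,1,5) = 1/495
Σ_t [0,0]: t=0:+1/576 = 1/576
(3j)²=5/99 [(4 1 5; 0 0 0)], sign=-1
Σ_t [0,0]: t=0:+1/720 = 1/720
(3j)²=8/165 [(4 1 5; 1 0 -1)], sign=+1
⇒ 4πI² = 8/11
I = (-1)√(8/11/(4π)) = -0.24057125
No selection rule forces the value: the integral is nonzero (none).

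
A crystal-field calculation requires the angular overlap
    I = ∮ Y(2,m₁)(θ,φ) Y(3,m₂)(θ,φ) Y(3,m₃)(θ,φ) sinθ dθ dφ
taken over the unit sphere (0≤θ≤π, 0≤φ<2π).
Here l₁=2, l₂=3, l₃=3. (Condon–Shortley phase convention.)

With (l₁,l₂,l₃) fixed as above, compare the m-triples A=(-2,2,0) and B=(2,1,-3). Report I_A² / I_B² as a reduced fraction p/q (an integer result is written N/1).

l's match ⇒ only the (l;m) 3-j factors differ between A and B.
A: triangle coeff Δ(2,3,3) = 1/3780; Σ_t [2,2]: t=2:+1/24 = 1/24; (3j)²=1/21 [(2 3 3; -2 2 0)], sign=-1
B: triangle coeff Δ(2,3,3) = 1/3780; Σ_t [0,0]: t=0:+1/96 = 1/96; (3j)²=1/42 [(2 3 3; 2 1 -3)], sign=+1
I_A²/I_B² = (1/21)/(1/42) = 2/1

2/1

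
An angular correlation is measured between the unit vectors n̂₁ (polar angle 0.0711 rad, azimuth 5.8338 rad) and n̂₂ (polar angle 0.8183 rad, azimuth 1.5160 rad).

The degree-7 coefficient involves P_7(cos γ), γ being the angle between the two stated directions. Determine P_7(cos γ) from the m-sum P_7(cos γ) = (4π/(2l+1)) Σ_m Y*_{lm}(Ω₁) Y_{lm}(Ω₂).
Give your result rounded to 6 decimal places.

0.251107

Term-by-term m-sum for l=7 (normalisation 4π/15 = 0.837758):
  m=-7: (-0.000000, 0.000000) × (-0.020670, 0.051220) = (0.000000, -0.000000)  (running Σ = (0.000000, -0.000000))
  m=-6: (-0.000000, -0.000000) × (-0.183130, -0.062477) = (0.000000, 0.000000)  (running Σ = (0.000000, 0.000000))
  m=-5: (-0.000005, -0.000006) × (0.104389, -0.371426) = (-0.000003, 0.000001)  (running Σ = (-0.000003, 0.000001))
  m=-4: (-0.000042, -0.000180) × (0.427139, 0.095151) = (-0.000001, -0.000081)  (running Σ = (-0.000003, -0.000080))
  m=-3: (0.000691, -0.003052) × (-0.023755, 0.143200) = (0.000421, 0.000171)  (running Σ = (0.000417, 0.000092))
  m=-2: (0.023103, -0.029040) × (0.293422, 0.032286) = (0.007716, -0.007775)  (running Σ = (0.008134, -0.007683))
  m=-1: (0.252746, -0.121899) × (-0.015890, 0.289685) = (0.031296, 0.075154)  (running Σ = (0.039430, 0.067470))
  m=0: (1.016567, -0.000000) × (0.217278, 0.000000) = (0.220877, 0.000000)  (running Σ = (0.260307, 0.067470))
  m=1: (-0.252746, -0.121899) × (0.015890, 0.289685) = (0.031296, -0.075154)  (running Σ = (0.291603, -0.007683))
  m=2: (0.023103, 0.029040) × (0.293422, -0.032286) = (0.007716, 0.007775)  (running Σ = (0.299320, 0.000092))
  m=3: (-0.000691, -0.003052) × (0.023755, 0.143200) = (0.000421, -0.000171)  (running Σ = (0.299740, -0.000080))
  m=4: (-0.000042, 0.000180) × (0.427139, -0.095151) = (-0.000001, 0.000081)  (running Σ = (0.299740, 0.000001))
  m=5: (0.000005, -0.000006) × (-0.104389, -0.371426) = (-0.000003, -0.000001)  (running Σ = (0.299737, 0.000000))
  m=6: (-0.000000, 0.000000) × (-0.183130, 0.062477) = (0.000000, -0.000000)  (running Σ = (0.299737, -0.000000))
  m=7: (0.000000, 0.000000) × (0.020670, 0.051220) = (0.000000, 0.000000)  (running Σ = (0.299737, -0.000000))
Total Σ_m = (0.299737, -0.000000). Multiply by 0.837758: (0.251107, -0.000000). P_7(cos γ) = 0.251107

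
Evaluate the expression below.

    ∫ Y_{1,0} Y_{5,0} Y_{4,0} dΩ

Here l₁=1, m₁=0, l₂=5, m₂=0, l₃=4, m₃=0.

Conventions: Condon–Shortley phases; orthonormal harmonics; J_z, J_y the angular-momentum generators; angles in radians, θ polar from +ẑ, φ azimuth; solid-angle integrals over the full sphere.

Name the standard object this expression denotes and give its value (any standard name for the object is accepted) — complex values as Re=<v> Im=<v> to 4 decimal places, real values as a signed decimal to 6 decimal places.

Gaunt coefficient, +0.245532

This is a Gaunt coefficient — the integral of a triple product of spherical harmonics over the sphere.
Checks pass: Σm=0; 10 even; l₃=4∈[4,6].
(2·1+1)(2·5+1)(2·4+1) = 297
Δ: 2! 0! 8! / 11! → 1/495
sum: t=1:−1/576 = -1/576
3j²(1 5 4; 0 0 0) = Δ·Π!·Σ² = 5/99  (sign -1)
(m-triple is (0,0,0) — same symbol as above.)
combine: 4πI² = 297·5/99·5/99 = 25/33
take √, sign +1: I = 0.24553200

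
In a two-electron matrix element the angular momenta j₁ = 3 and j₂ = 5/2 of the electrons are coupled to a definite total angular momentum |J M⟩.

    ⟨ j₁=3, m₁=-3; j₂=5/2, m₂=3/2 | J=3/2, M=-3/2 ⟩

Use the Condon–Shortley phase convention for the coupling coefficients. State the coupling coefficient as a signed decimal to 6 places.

+√(3/14) ≈ +0.462910

j₁+j₂−J=4  J+j₁−j₂=2  J−j₁+j₂=1  j₁+j₂+J+1=8
(j₁±m₁, j₂±m₂, J±M) = (0,6,4,1,0,3)
P² = 3456/7
sum k=4..4:
  [4] +1/48 = 1/48
S = 1/48
C² = P²·S² = 3/14 ; C = +0.462910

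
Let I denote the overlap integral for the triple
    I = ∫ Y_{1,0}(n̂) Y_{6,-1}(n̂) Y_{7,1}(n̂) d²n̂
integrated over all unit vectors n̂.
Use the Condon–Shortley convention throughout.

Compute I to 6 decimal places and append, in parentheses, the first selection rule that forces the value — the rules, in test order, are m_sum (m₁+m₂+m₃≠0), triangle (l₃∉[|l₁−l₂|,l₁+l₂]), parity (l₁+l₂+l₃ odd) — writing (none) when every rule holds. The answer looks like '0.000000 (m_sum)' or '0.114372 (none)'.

-0.242415 (none)

Checks pass: Σm=0; 14 even; l₃=7∈[5,7].
(2·1+1)(2·6+1)(2·7+1) = 585
Δ: 0! 2! 12! / 15! → 1/1365
sum: t=0:+1/518400 = 1/518400
3j²(1 6 7; 0 0 0) = Δ·Π!·Σ² = 7/195  (sign -1)
sum: t=0:+1/604800 = 1/604800
3j²(1 6 7; 0 -1 1) = Δ·Π!·Σ² = 16/455  (sign +1)
combine: 4πI² = 585·7/195·16/455 = 48/65
take √, sign -1: I = -0.24241473
No selection rule forces the value: the integral is nonzero (none).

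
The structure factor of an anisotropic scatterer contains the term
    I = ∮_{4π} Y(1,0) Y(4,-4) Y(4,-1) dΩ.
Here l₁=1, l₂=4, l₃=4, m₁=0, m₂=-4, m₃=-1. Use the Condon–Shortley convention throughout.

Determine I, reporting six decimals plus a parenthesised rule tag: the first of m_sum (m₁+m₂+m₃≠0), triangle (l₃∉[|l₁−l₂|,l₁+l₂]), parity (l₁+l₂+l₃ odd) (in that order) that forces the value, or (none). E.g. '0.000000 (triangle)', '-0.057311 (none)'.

0 − 4 − 1 = -5 ≠ 0: azimuthal integral kills it; I = 0

0.000000 (m_sum)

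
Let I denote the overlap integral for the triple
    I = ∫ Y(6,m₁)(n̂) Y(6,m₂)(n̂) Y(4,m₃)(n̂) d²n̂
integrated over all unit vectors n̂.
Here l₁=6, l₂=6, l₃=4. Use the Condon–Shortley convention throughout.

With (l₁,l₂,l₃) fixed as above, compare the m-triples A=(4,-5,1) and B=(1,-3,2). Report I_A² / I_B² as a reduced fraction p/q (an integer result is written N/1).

Same 6,6,4: normalisation and zero-m 3j drop out of the ratio.
A: Δ: 8! 4! 4! / 17! → 1/15315300; sum: t=0:+1/967680 t=1:−1/725760 = -1/2903040; 3j²(6 6 4; 4 -5 1) = Δ·Π!·Σ² = 5/3094  (sign +1)
B: Δ: 8! 4! 4! / 17! → 1/15315300; sum: t=1:−1/483840 t=2:+1/51840 t=3:−1/69120 = 1/362880; 3j²(6 6 4; 1 -3 2) = Δ·Π!·Σ² = 16/17017  (sign +1)
I_A²/I_B² = (5/3094)/(16/17017) = 55/32

55/32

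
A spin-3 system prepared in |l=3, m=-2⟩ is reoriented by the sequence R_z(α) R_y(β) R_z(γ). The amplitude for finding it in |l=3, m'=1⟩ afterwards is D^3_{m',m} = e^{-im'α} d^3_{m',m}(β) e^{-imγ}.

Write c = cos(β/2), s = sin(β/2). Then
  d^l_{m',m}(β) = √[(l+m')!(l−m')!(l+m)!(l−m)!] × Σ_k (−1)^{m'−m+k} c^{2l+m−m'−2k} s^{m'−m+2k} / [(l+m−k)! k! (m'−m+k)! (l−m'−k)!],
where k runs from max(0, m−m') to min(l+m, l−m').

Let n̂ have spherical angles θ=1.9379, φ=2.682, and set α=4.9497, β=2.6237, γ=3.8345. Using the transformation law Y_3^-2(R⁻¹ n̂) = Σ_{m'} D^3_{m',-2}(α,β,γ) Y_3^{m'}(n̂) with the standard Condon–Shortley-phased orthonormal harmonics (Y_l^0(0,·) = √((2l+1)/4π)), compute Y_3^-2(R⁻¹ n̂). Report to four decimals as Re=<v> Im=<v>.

Re=-0.0154 Im=0.0025

Need the full column D^3_{m',-2} for m'=−3..3 at α=4.9497, β=2.6237, γ=3.8345.
cos(β/2)=0.256062, sin(β/2)=0.966660
d^3_{-3,-2}: single k=1 term ⇒ +0.002607;  D = -0.002253-0.001311i
d^3_{-2,-2}: k∈[0..1] ⇒ +0.000282 -0.020086 = -0.019804;  D = -0.005656+0.018979i
d^3_{-1,-2}: k∈[0..1] ⇒ -0.003365 +0.095915 = +0.092550;  D = +0.092423+0.004841i
d^3_{0,-2}: k∈[0..1] ⇒ +0.022003 -0.313579 = -0.291576;  D = -0.053629-0.286601i
d^3_{1,-2}: k∈[0..1] ⇒ -0.095915 +0.683463 = +0.587547;  D = -0.535932+0.240808i
d^3_{2,-2}: k∈[0..1] ⇒ +0.286257 -0.815912 = -0.529655;  D = +0.324574+0.418552i
d^3_{3,-2}: single k=0 term ⇒ -0.529408;  D = -0.330363+0.413682i
Y_3^{m'}(θ=1.9379,φ=2.682) and Σ D·Y over m':
  (-0.0023-0.0013i)·(-0.0647-0.3330i)  (-0.0057+0.0190i)·(-0.1938-0.2541i)  (+0.0924+0.0048i)·(+0.0962+0.0476i)  (-0.0536-0.2866i)·(+0.3155+0.0000i)  (-0.5359+0.2408i)·(-0.0962+0.0476i)  (+0.3246+0.4186i)·(-0.1938+0.2541i)  (-0.3304+0.4137i)·(+0.0647-0.3330i)
Y_3^-2(R⁻¹ n̂) = -0.015405+0.002489i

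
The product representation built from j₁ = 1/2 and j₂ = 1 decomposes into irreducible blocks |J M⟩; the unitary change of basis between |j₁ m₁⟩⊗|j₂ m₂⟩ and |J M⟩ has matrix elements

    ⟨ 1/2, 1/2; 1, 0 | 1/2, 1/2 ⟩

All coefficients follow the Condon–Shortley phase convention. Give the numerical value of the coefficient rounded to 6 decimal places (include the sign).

triangle: 1!×0!×1!/3! = 1/6
(j±m)!: 1!×0!×1!×1!×1!×0! = 1
prefactor² = (2J+1)×Δ×N² = 1/3
  k=0: +1/(0!×1!×0!×1!×0!×0!) = 1
Σ = 1  ⇒  CG² = 1/3×1² = 1/3
CG = +√(1/3) = +0.577350

+√(1/3) = +0.577350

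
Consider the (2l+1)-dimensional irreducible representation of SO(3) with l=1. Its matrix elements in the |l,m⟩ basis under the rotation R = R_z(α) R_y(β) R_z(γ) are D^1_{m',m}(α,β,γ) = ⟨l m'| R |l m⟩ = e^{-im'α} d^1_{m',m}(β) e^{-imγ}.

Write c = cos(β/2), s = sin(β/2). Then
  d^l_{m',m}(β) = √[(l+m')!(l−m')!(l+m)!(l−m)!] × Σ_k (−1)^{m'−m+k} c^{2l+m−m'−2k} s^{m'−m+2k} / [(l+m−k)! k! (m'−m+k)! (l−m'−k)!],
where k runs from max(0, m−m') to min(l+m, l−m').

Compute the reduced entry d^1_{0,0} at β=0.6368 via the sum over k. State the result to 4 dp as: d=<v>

d=0.8040

d^1_{0,0}(β=0.6368) via the finite sum:
With c≡cos(β/2)=0.949738 and s≡sin(β/2)=0.313047, N=[1·1·1·1]^{1/2}=1.000000
k: max(0,(0)−(0))=0 … min(1+(0),1−(0))=1
  k=0: (−1)^0·1.0000/(1)·0.9497^2·0.3130^0 = +0.902001
  k=1: (−1)^1·1.0000/(1)·0.9497^0·0.3130^2 = -0.097999
d^1_{0,0}(0.6368) = +0.902001 -0.097999 = +0.804003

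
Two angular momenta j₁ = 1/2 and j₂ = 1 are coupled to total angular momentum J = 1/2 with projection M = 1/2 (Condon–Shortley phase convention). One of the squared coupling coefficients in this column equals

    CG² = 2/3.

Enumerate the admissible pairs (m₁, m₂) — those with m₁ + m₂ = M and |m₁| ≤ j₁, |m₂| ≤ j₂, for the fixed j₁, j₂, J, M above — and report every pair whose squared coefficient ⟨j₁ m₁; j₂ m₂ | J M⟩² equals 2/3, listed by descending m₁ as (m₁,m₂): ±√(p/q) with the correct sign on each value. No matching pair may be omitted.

Admissible pairs with m₁+m₂ = M = 1/2: (-1/2,1), (1/2,0)
  (m₁,m₂)=(1/2,0): CG² = 1/3, CG = +√(1/3)
  (m₁,m₂)=(-1/2,1): CG² = 2/3, CG = −√(2/3)   ← matches the target
Pairs with CG² = 2/3: (-1/2,1): −√(2/3)

(-1/2,1): −√(2/3)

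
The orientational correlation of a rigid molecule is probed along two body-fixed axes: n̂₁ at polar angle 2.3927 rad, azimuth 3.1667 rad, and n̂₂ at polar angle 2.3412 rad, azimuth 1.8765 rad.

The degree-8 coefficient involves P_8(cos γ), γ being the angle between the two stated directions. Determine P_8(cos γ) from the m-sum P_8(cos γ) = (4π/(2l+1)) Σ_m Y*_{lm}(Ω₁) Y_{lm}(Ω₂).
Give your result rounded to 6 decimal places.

0.297980

Expand P_8 via completeness: Σ_{m} conj(Y_{8,m}) at Ω₁ times Y_{8,m} at Ω₂ —
  m=-8: (+0.023316+0.004747i) × (-0.027824-0.023244i) = -0.000538-0.000674i  (running Σ = -0.000538-0.000674i)
  m=-7: (+0.100814+0.017903i) × (-0.118552+0.075843i) = -0.013310+0.005524i  (running Σ = -0.013848+0.004850i)
  m=-6: (+0.261190+0.039647i) × (+0.084007+0.311491i) = +0.009592+0.084689i  (running Σ = -0.004256+0.089539i)
  m=-5: (+0.436258+0.055056i) × (+0.460370+0.019475i) = +0.199768+0.033842i  (running Σ = +0.195512+0.123381i)
  m=-4: (+0.416474+0.041967i) × (+0.112586-0.310375i) = +0.059915-0.124538i  (running Σ = +0.255427-0.001157i)
  m=-3: (+0.055572+0.004194i) × (+0.077835+0.059625i) = +0.004075+0.003640i  (running Σ = +0.259503+0.002483i)
  m=-2: (-0.354377-0.017810i) × (+0.315314-0.221040i) = -0.115676+0.072716i  (running Σ = +0.143826+0.075198i)
  m=-1: (-0.236539-0.005940i) × (-0.025117-0.079585i) = +0.005468+0.018974i  (running Σ = +0.149294+0.094172i)
  m=0: (+0.289863-0.000000i) × (+0.360598+0.000000i) = +0.104524+0.000000i  (running Σ = +0.253818+0.094172i)
  m=1: (+0.236539-0.005940i) × (+0.025117-0.079585i) = +0.005468-0.018974i  (running Σ = +0.259287+0.075198i)
  m=2: (-0.354377+0.017810i) × (+0.315314+0.221040i) = -0.115676-0.072716i  (running Σ = +0.143610+0.002483i)
  m=3: (-0.055572+0.004194i) × (-0.077835+0.059625i) = +0.004075-0.003640i  (running Σ = +0.147686-0.001157i)
  m=4: (+0.416474-0.041967i) × (+0.112586+0.310375i) = +0.059915+0.124538i  (running Σ = +0.207601+0.123381i)
  m=5: (-0.436258+0.055056i) × (-0.460370+0.019475i) = +0.199768-0.033842i  (running Σ = +0.407369+0.089539i)
  m=6: (+0.261190-0.039647i) × (+0.084007-0.311491i) = +0.009592-0.084689i  (running Σ = +0.416961+0.004850i)
  m=7: (-0.100814+0.017903i) × (+0.118552+0.075843i) = -0.013310-0.005524i  (running Σ = +0.403651-0.000674i)
  m=8: (+0.023316-0.004747i) × (-0.027824+0.023244i) = -0.000538+0.000674i  (running Σ = +0.403113-0.000000i)
Σ over m = +0.403113-0.000000i; ×(4π/17) → +0.297980-0.000000i. Real part: 0.297980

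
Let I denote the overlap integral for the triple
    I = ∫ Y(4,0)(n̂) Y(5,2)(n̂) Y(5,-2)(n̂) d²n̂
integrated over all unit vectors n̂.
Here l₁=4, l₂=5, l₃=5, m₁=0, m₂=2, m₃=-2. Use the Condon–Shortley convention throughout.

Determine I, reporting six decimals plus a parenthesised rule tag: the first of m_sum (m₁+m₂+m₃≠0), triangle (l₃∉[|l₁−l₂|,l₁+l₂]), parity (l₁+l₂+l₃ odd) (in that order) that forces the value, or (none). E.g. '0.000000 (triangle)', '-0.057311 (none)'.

-0.021700 (none)

m-sum 0 ✓  L=14 even ✓  1≤5≤9 ✓
Π(2lᵢ+1) = 9×11×11 = 1089
triangle coeff Δ(4,5,5) = 1/3153150
Σ_t [0,4]: t=0:+1/69120 t=1:−1/1728 t=2:+1/576 t=3:−1/1728 t=4:+1/69120 = 7/11520
(3j)²=2/143 [(4 5 5; 0 0 0)], sign=-1
Σ_t [1,4]: t=1:−1/25920 t=2:+1/1920 t=3:−1/1728 t=4:+1/20736 = -1/20736
(3j)²=1/2574 [(4 5 5; 0 2 -2)], sign=+1
⇒ 4πI² = 1/169
I = (-1)√(1/169/(4π)) = -0.02169960
No selection rule forces the value: the integral is nonzero (none).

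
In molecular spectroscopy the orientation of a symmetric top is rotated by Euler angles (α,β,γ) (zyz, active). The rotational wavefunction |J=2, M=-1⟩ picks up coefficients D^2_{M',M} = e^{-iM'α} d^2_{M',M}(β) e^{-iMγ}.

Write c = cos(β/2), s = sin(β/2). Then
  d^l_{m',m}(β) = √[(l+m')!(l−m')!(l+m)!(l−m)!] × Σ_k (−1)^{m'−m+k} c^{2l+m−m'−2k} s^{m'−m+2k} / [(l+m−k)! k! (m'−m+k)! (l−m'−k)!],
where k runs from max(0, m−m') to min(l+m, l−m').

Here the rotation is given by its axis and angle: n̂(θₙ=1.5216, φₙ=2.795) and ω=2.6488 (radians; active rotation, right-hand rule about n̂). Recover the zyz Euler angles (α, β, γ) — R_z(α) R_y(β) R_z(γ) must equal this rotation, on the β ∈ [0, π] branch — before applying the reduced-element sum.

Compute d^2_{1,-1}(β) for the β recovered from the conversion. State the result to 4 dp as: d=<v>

d=-0.7064

Axis–angle → zyz. n̂ = (sinθₙcosφₙ, sinθₙsinφₙ, cosθₙ) = (-0.939398, +0.339284, +0.049176), ω = 2.6488.
R = I cosω + sinω [n̂]ₓ + (1−cosω) n̂n̂ᵀ gives
  R = [+0.778921, -0.622787, +0.073615; -0.576257, -0.664485, +0.475802; -0.247407, -0.413034, -0.876466]
β = atan2(√(R₁₃²+R₂₃²), R₃₃) = 2.639269; α = atan2(R₂₃, R₁₃) mod 2π = 1.417295; γ = atan2(R₃₂, −R₃₁) mod 2π = 5.252073
d^2_{1,-1}(β=2.6393) via the finite sum:
With c≡cos(β/2)=0.248529 and s≡sin(β/2)=0.968624, N=[6·1·1·6]^{1/2}=6.000000
The bounds max(0,m−m')=0 and min(l+m,l−m')=1 give 2 terms
  k=0: (−1)^2·6.0000/(2)·0.2485^2·0.9686^2 = +0.173855
  k=1: (−1)^3·6.0000/(6)·0.2485^0·0.9686^4 = -0.880281
d^2_{1,-1}(2.6393) = +0.173855 -0.880281 = -0.706426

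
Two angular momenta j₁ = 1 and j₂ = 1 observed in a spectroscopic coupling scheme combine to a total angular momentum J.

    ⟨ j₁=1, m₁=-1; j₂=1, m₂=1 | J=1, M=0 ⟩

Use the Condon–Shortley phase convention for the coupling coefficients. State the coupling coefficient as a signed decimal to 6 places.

√[3·1!1!1!/4! · 0!2!2!0!1!1!] = √(1/2)
  +(−1)^1/∏(1,0,1,1,0,0)! = -1  (running -1)
⟨..|..⟩ = √(1/2)·(-1) = -0.707107

−√(1/2) ≈ -0.707107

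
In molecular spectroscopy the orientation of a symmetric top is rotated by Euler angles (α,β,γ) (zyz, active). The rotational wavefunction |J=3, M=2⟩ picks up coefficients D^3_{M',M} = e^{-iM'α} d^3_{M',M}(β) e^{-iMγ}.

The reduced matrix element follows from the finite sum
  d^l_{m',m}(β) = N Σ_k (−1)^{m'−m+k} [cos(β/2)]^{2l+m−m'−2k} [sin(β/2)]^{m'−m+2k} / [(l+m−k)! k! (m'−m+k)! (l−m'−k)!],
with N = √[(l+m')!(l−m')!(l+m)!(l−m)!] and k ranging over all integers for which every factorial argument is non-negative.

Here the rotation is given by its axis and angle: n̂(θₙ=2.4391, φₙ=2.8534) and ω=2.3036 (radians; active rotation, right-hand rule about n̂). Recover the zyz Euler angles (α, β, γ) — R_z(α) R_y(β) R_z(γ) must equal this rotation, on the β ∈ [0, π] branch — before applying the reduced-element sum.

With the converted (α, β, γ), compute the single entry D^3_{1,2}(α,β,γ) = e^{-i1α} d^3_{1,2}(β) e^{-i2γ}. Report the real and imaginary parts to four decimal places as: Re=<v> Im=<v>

Axis–angle → zyz. n̂ = (sinθₙcosφₙ, sinθₙsinφₙ, cosθₙ) = (-0.619476, +0.183641, -0.763234), ω = 2.3036.
R = I cosω + sinω [n̂]ₓ + (1−cosω) n̂n̂ᵀ gives
  R = [-0.028494, +0.377451, +0.925591; -0.757175, -0.612672, +0.226535; +0.652590, -0.694380, +0.303254]
β = atan2(√(R₁₃²+R₂₃²), R₃₃) = 1.262690; α = atan2(R₂₃, R₁₃) mod 2π = 0.240028; γ = atan2(R₃₂, −R₃₁) mod 2π = 3.958006
First d^3_{1,2}(β=1.2627), then the phase factors e^{-i(1)α} and e^{-i(2)γ}:
c=cos(1.262690/2)=0.807234, s=sin(1.262690/2)=0.590231; N=√[24·2·120·1]=75.894664
Admissible k: 1..2 (factorial args all ≥0)
  k=1: (−1)^0·75.8947/(24)·0.8072^5·0.5902^1 = +0.639764
  k=2: (−1)^1·75.8947/(12)·0.8072^3·0.5902^3 = -0.684062
d^3_{1,2}(1.2627) = +0.639764 -0.684062 = -0.044297
D = (+0.971331-0.237730i)·(-0.044297)·(-0.061990-0.998077i) = +0.013178+0.042292i

Re=0.0132 Im=0.0423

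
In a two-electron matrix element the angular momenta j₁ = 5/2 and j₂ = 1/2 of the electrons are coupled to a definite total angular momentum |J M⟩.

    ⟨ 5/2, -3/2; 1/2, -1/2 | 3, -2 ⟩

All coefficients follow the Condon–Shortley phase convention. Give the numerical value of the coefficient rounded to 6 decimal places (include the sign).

√[7·0!5!1!/7! · 1!4!0!1!1!5!] = √(480)
  +(−1)^0/∏(0,0,4,0,1,1)! = 1/24  (running 1/24)
⟨..|..⟩ = √(480)·(1/24) = +0.912871

+0.912871  (= +√(5/6))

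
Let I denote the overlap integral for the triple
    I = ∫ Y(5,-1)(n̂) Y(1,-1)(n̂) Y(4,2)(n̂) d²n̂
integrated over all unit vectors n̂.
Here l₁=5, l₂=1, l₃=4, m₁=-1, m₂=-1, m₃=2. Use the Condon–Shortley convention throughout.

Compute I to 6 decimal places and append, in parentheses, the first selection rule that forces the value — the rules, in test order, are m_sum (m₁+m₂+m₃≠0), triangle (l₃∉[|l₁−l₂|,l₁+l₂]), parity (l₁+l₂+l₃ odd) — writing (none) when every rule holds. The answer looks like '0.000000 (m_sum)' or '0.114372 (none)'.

-0.120286 (none)

m-sum 0 ✓  L=10 even ✓  4≤4≤6 ✓
Π(2lᵢ+1) = 11×3×9 = 297
triangle coeff Δ(5,1,4) = 1/495
Σ_t [1,1]: t=1:−1/576 = -1/576
(3j)²=5/99 [(5 1 4; 0 0 0)], sign=-1
Σ_t [0,0]: t=0:+1/2880 = 1/2880
(3j)²=2/165 [(5 1 4; -1 -1 2)], sign=+1
⇒ 4πI² = 2/11
I = (-1)√(2/11/(4π)) = -0.12028562
No selection rule forces the value: the integral is nonzero (none).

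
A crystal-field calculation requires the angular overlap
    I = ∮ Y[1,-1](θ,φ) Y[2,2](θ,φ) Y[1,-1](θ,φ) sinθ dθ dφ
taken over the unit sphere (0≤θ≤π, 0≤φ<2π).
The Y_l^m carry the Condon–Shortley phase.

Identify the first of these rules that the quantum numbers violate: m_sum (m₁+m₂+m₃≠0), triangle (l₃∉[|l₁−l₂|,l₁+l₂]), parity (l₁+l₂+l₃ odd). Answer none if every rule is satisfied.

azimuthal sum: -1 + 2 − 1 = 0  ✓
1 ≤ 1 ≤ 3 (triangle on l)  ✓
L = 1 + 2 + 1 = 4 (even)  ✓

none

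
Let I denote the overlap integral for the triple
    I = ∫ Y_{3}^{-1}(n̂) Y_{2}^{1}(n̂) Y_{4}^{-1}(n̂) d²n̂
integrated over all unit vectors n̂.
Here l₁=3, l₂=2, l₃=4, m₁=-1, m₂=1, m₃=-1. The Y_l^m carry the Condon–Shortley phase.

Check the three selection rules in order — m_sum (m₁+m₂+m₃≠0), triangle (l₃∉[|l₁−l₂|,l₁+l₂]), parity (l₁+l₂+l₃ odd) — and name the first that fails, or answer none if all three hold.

m_sum

Σmᵢ = -1  ✗
l₃∈[|l₁−l₂|,l₁+l₂]=[1,5], have l₃=4
Σlᵢ = 9 ⇒ odd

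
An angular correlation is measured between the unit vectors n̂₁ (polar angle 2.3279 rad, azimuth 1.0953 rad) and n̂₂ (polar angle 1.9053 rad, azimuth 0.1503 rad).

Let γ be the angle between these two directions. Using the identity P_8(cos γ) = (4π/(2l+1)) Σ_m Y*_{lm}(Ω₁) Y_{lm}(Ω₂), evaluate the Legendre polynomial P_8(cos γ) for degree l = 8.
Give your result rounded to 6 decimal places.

0.271179

Addition theorem: P_8(cos γ) = (4π/17) Σ_m Y*_{lm}(Ω₁) Y_{lm}(Ω₂), m = −8…8:
  m=-8: Y*=-0.03166 + 0.02469j  Y=0.11763 - 0.30471j  product 0.00380 + 0.01255j
  m=-7: Y*=-0.02819 - 0.14910j  Y=-0.22512 + 0.39437j  product 0.06515 + 0.02245j
  m=-6: Y*=0.32324 + 0.09597j  Y=0.10226 - 0.12934j  product 0.04547 - 0.03199j
  m=-5: Y*=-0.31947 + 0.33337j  Y=0.20289 - 0.18958j  product -0.00162 + 0.12820j
  m=-4: Y*=-0.09821 - 0.28561j  Y=-0.23257 + 0.15952j  product 0.06840 + 0.05076j
  m=-3: Y*=-0.13368 - 0.01943j  Y=-0.14155 + 0.06853j  product 0.02025 - 0.00641j
  m=-2: Y*=0.22204 - 0.31115j  Y=0.29539 - 0.09157j  product 0.03710 - 0.11224j
  m=-1: Y*=0.01901 + 0.03691j  Y=0.10018 - 0.01517j  product 0.00246 + 0.00341j
  m=+0: Y*=0.36765 + 0.00000j  Y=-0.31323 + 0.00000j  product -0.11516 + 0.00000j
  m=+1: Y*=-0.01901 + 0.03691j  Y=-0.10018 - 0.01517j  product 0.00246 - 0.00341j
  m=+2: Y*=0.22204 + 0.31115j  Y=0.29539 + 0.09157j  product 0.03710 + 0.11224j
  m=+3: Y*=0.13368 - 0.01943j  Y=0.14155 + 0.06853j  product 0.02025 + 0.00641j
  m=+4: Y*=-0.09821 + 0.28561j  Y=-0.23257 - 0.15952j  product 0.06840 - 0.05076j
  m=+5: Y*=0.31947 + 0.33337j  Y=-0.20289 - 0.18958j  product -0.00162 - 0.12820j
  m=+6: Y*=0.32324 - 0.09597j  Y=0.10226 + 0.12934j  product 0.04547 + 0.03199j
  m=+7: Y*=0.02819 - 0.14910j  Y=0.22512 + 0.39437j  product 0.06515 - 0.02245j
  m=+8: Y*=-0.03166 - 0.02469j  Y=0.11763 + 0.30471j  product 0.00380 - 0.01255j
Total Σ_m = 0.36686 + 0.00000j. Multiply by 0.739198: 0.27118 + 0.00000j. P_8(cos γ) = 0.271179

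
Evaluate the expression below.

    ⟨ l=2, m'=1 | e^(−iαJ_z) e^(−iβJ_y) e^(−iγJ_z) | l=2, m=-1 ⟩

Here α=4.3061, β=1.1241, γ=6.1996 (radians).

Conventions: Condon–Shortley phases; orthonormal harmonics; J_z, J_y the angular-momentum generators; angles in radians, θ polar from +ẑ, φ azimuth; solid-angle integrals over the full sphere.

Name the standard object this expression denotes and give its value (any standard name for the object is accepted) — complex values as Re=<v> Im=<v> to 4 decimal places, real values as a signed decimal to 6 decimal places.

This is a Wigner D-matrix element — the rotation-matrix element ⟨l m'| R(α,β,γ) |l m⟩ in the angular-momentum basis.
D^2_{1,-1}(4.3061,1.1241,6.1996) = e^{-i·1·4.3061}·d^2_{1,-1}(1.1241)·e^{-i·-1·6.1996}. Compute d first:
c=cos(1.124100/2)=0.846164, s=sin(1.124100/2)=0.532922; N=√[6·1·1·6]=6.000000
k∈{0,1} keeps every argument non-negative
  k=0: (−1)^2·6.0000/(2)·0.8462^2·0.5329^2 = +0.610040
  k=1: (−1)^3·6.0000/(6)·0.8462^0·0.5329^4 = -0.080659
d^2_{1,-1}(1.1241) = +0.610040 -0.080659 = +0.529380
Attach z-rotation phases: D = e^{-i(1)(4.3061)}·(+0.529380)·e^{-i(-1)(6.1996)} = -0.167883+0.502054i

Wigner D-matrix element, Re=-0.1679 Im=0.5021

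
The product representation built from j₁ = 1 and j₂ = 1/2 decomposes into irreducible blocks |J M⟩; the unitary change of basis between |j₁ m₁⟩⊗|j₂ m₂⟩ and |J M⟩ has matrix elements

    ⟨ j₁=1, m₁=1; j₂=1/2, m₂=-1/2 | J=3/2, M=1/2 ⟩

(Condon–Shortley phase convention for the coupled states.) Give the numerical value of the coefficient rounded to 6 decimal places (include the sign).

+√(1/3) = +0.577350

√[4·0!2!1!/4! · 2!0!0!1!2!1!] = √(4/3)
  +(−1)^0/∏(0,0,0,0,2,1)! = 1/2  (running 1/2)
⟨..|..⟩ = √(4/3)·(1/2) = +0.577350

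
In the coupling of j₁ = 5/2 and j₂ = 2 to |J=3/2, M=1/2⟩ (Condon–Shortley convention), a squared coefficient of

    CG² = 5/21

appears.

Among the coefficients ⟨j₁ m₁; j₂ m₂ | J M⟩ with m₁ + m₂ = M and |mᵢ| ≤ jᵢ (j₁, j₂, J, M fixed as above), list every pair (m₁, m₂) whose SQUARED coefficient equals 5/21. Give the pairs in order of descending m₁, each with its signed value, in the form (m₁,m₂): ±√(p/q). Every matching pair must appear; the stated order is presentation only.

(-1/2,1): +√(5/21)

Admissible pairs with m₁+m₂ = M = 1/2: (-3/2,2), (-1/2,1), (1/2,0), (3/2,-1), (5/2,-2)
  (m₁,m₂)=(5/2,-2): CG² = 8/21, CG = +√(8/21)
  (m₁,m₂)=(3/2,-1): CG² = 2/105, CG = −√(2/105)
  (m₁,m₂)=(1/2,0): CG² = 2/35, CG = −√(2/35)
  (m₁,m₂)=(-1/2,1): CG² = 5/21, CG = +√(5/21)   ← matches the target
  (m₁,m₂)=(-3/2,2): CG² = 32/105, CG = −√(32/105)
Pairs with CG² = 5/21: (-1/2,1): +√(5/21)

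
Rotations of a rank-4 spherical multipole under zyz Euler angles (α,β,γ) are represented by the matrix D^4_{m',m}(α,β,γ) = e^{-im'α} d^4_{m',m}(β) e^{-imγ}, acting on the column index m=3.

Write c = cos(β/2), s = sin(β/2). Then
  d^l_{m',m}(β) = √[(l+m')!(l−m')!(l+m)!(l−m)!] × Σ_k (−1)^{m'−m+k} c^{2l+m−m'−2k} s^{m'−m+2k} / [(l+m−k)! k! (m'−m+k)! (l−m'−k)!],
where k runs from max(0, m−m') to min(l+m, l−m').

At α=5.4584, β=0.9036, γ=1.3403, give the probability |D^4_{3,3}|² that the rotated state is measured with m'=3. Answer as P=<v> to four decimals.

First d^4_{3,3}(β=0.9036), then the phase factors e^{-i(3)α} and e^{-i(3)γ}:
With c≡cos(β/2)=0.899663 and s≡sin(β/2)=0.436586, N=[5040·1·5040·1]^{1/2}=5040.000000
The bounds max(0,m−m')=0 and min(l+m,l−m')=1 give 2 terms
  k=0: (−1)^0·5040.0000/(5040)·0.8997^8·0.4366^0 = +0.429178
  k=1: (−1)^1·5040.0000/(720)·0.8997^6·0.4366^2 = -0.707482
d^4_{3,3}(0.9036) = +0.429178 -0.707482 = -0.278303
|D^4_{3,3}|² = |d^4_{3,3}(β)|² = (-0.278303)² = 0.077453 (the z-rotation phases have unit modulus)

P=0.0775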